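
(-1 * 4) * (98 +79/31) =-12468/31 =-402.19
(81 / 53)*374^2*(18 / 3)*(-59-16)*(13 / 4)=-16570060650 / 53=-312642653.77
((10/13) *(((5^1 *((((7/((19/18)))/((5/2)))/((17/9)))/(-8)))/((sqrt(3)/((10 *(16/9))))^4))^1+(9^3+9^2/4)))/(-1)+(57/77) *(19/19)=3261046941479/471404934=6917.72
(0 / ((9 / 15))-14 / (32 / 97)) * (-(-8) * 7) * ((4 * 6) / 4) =-14259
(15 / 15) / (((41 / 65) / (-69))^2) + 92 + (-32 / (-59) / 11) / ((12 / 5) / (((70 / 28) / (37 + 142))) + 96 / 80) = 28454590496599 / 2359765947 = 12058.23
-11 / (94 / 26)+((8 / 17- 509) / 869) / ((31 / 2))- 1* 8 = -238495427 / 21524261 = -11.08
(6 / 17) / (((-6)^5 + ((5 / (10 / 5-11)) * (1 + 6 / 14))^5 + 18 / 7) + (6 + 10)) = -2977309629 / 65442078798983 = -0.00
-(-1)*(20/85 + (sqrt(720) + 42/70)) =71/85 + 12*sqrt(5) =27.67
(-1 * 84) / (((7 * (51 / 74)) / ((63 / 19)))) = -18648 / 323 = -57.73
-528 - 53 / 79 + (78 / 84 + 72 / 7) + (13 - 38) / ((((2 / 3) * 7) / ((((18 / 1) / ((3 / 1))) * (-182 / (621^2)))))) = -517.44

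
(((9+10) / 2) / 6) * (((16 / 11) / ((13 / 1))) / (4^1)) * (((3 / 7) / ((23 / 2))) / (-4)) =-19 / 46046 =-0.00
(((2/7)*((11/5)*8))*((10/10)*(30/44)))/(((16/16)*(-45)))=-8/105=-0.08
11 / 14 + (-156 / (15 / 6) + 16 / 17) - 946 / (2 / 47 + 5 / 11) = -1963.72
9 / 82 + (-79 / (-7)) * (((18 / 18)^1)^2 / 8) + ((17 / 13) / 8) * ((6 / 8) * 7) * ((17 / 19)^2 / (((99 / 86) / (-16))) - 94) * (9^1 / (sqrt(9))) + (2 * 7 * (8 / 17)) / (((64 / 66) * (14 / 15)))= -81171853171 / 309992144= -261.85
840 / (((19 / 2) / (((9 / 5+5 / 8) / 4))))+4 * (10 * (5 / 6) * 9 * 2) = 24837 / 38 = 653.61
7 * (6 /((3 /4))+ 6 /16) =469 /8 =58.62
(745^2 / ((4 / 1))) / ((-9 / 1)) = -555025 / 36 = -15417.36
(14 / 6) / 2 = 7 / 6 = 1.17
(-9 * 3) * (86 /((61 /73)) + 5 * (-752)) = 6023214 /61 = 98741.21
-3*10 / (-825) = 2 / 55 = 0.04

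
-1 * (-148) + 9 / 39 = 1927 / 13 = 148.23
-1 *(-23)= 23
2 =2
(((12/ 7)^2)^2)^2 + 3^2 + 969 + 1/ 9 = 54617378467/ 51883209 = 1052.70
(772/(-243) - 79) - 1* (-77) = -1258/243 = -5.18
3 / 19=0.16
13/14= 0.93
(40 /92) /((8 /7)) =35 /92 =0.38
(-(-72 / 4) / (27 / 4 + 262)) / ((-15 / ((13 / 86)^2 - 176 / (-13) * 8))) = -12498918 / 25839775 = -0.48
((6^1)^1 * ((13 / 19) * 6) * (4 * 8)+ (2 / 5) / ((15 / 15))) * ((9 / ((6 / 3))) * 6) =2022786 / 95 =21292.48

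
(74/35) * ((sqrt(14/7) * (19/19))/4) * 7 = 37 * sqrt(2)/10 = 5.23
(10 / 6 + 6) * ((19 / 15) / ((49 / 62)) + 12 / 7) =25.43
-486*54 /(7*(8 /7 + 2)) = -13122 /11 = -1192.91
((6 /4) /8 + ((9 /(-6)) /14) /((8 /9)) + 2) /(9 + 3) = 463 /2688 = 0.17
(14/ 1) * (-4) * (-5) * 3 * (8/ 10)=672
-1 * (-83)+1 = 84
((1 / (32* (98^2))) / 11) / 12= 0.00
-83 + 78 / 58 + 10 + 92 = 590 / 29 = 20.34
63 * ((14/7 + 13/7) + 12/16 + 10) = 3681/4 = 920.25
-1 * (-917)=917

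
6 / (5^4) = 6 / 625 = 0.01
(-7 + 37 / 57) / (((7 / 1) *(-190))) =0.00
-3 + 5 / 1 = 2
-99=-99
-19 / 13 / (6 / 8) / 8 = -19 / 78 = -0.24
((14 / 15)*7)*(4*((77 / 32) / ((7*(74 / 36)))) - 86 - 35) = -786.16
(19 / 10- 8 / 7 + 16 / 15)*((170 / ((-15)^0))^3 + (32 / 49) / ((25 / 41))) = 384176212916 / 42875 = 8960378.14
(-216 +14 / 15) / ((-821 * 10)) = 1613 / 61575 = 0.03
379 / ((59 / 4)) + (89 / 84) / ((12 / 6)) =259939 / 9912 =26.22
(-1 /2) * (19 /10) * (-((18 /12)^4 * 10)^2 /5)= 486.95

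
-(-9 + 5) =4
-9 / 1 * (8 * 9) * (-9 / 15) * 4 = 7776 / 5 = 1555.20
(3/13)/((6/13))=1/2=0.50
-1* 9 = -9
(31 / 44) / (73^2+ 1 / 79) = 2449 / 18523648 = 0.00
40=40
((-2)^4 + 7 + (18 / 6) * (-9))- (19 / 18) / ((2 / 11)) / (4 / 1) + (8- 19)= -2369 / 144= -16.45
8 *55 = 440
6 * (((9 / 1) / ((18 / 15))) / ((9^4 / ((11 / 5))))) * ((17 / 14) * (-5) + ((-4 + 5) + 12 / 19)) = -12991 / 193914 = -0.07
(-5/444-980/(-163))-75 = -4993595/72372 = -69.00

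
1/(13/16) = 16/13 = 1.23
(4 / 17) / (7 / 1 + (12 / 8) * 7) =8 / 595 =0.01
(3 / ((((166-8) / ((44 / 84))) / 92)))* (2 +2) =2024 / 553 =3.66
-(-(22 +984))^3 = 1018108216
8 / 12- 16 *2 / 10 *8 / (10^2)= 154 / 375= 0.41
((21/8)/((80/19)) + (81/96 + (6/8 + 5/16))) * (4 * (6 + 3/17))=33999/544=62.50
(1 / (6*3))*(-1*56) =-28 / 9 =-3.11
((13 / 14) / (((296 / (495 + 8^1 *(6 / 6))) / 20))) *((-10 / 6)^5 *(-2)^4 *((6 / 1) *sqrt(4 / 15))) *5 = -1634750000 *sqrt(15) / 62937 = -100598.37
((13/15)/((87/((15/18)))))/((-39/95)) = -95/4698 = -0.02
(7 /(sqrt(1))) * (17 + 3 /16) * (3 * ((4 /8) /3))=60.16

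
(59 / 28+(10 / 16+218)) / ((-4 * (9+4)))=-12361 / 2912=-4.24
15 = 15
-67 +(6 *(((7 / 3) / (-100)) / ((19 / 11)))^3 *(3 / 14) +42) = -514425065219 / 20577000000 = -25.00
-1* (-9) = 9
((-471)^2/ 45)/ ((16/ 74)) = 22800.32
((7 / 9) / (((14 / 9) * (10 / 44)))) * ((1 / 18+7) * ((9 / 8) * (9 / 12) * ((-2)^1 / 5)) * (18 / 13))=-37719 / 5200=-7.25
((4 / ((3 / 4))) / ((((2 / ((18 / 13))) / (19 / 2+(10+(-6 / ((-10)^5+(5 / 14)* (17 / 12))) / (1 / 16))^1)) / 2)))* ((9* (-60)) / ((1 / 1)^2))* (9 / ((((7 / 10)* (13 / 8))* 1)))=-2445628917703680 / 3974859889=-615274.25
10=10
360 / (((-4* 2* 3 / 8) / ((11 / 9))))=-440 / 3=-146.67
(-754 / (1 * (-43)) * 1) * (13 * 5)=1139.77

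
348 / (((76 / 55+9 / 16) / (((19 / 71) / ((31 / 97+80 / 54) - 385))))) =-262738080 / 2102036011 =-0.12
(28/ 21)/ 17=4/ 51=0.08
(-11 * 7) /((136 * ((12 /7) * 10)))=-539 /16320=-0.03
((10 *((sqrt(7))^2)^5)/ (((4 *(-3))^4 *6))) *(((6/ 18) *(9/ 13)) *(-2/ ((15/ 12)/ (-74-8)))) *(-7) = -4823609/ 16848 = -286.30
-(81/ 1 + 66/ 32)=-1329/ 16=-83.06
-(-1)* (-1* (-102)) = 102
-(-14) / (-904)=-7 / 452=-0.02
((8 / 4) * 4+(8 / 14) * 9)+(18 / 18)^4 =99 / 7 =14.14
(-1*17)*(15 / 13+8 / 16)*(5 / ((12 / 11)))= -40205 / 312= -128.86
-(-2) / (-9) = -2 / 9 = -0.22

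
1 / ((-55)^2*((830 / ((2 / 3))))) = 1 / 3766125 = 0.00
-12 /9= -4 /3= -1.33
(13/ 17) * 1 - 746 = -12669/ 17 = -745.24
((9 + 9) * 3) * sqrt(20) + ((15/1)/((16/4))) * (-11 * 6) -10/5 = -499/2 + 108 * sqrt(5) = -8.00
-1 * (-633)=633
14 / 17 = 0.82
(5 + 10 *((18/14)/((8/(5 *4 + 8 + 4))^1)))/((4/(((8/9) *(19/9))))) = 15010/567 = 26.47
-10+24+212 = 226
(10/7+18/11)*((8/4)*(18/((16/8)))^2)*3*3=344088/77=4468.68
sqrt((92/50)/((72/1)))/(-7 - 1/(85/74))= -17 * sqrt(23)/4014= -0.02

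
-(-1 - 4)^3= 125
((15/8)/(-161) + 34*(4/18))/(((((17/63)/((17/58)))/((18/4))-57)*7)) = -787041/41477464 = -0.02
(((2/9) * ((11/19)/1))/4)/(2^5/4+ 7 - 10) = 11/1710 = 0.01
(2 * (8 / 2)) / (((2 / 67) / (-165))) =-44220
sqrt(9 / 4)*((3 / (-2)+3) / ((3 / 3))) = 9 / 4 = 2.25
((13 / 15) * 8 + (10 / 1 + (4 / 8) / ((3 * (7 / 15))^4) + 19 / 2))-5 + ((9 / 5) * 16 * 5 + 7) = 6214874 / 36015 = 172.56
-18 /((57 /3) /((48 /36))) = -24 /19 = -1.26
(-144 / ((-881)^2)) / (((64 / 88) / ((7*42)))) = -58212 / 776161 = -0.07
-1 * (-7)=7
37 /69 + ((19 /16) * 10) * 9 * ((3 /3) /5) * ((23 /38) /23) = 1213 /1104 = 1.10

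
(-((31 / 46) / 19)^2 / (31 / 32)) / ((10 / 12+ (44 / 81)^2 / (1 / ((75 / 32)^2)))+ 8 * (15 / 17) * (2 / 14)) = -1376911872 / 3671343695735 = -0.00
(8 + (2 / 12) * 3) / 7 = 17 / 14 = 1.21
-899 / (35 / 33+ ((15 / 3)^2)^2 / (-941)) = -27916647 / 12310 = -2267.80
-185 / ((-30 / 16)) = 296 / 3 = 98.67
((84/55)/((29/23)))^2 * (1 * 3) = 11197872/2544025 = 4.40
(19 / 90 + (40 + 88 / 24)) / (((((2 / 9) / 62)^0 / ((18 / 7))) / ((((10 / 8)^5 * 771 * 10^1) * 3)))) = 28543865625 / 3584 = 7964248.22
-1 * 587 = -587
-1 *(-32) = 32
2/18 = 1/9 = 0.11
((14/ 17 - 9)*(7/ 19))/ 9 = -973/ 2907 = -0.33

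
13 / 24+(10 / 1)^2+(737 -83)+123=21061 / 24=877.54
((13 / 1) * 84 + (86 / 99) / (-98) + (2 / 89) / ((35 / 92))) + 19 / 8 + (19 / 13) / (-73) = 17936001290569 / 16388812440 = 1094.41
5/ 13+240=3125/ 13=240.38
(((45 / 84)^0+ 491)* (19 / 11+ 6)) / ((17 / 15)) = 36900 / 11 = 3354.55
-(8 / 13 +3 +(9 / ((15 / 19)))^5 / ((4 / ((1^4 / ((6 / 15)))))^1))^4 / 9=-3743886832823802754247461228472959348561 / 160655625000000000000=-23303801736315194405.72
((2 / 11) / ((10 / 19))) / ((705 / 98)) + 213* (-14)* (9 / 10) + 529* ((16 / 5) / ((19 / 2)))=-1845910537 / 736725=-2505.56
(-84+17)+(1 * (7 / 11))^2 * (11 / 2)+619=12193 / 22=554.23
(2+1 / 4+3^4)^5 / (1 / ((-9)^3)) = -2985029970014997 / 1024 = -2915068330092.77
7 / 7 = 1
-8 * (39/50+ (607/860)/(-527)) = -3529046/566525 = -6.23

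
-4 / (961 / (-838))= 3.49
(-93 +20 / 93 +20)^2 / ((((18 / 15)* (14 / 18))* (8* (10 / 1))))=6545623 / 92256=70.95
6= 6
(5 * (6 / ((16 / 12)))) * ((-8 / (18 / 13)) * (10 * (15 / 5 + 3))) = -7800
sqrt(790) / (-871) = -sqrt(790) / 871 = -0.03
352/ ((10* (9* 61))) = 176/ 2745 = 0.06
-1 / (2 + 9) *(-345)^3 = 3733056.82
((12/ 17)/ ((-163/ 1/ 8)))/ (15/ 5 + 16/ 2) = -96/ 30481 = -0.00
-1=-1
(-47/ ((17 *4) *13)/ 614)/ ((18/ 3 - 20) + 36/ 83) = 3901/ 611165776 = 0.00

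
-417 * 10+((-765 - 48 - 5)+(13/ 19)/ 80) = -7581747/ 1520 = -4987.99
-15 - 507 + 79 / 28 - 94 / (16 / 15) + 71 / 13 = -438141 / 728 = -601.84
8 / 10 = 4 / 5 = 0.80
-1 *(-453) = 453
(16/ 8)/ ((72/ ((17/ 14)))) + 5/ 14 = 197/ 504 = 0.39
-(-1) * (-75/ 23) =-75/ 23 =-3.26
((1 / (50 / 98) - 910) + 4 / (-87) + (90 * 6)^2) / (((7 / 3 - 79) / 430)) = -27186961259 / 16675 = -1630402.47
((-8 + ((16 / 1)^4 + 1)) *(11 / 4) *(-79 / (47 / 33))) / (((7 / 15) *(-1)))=21419169.45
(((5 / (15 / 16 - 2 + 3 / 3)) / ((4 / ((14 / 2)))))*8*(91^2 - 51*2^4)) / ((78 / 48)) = -66886400 / 13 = -5145107.69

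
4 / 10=2 / 5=0.40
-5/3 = -1.67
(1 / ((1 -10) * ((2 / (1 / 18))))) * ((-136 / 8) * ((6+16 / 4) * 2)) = 85 / 81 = 1.05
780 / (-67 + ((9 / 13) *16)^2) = 131820 / 9413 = 14.00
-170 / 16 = -10.62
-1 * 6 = -6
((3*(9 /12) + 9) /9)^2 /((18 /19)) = 475 /288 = 1.65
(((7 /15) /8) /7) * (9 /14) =0.01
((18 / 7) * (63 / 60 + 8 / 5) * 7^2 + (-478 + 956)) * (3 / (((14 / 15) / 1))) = 73071 / 28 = 2609.68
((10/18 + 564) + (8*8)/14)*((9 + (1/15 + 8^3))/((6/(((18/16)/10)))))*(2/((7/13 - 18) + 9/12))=-182157742/273735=-665.45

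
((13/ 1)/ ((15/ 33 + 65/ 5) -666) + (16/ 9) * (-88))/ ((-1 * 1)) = 10107911/ 64602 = 156.46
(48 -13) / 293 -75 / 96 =-6205 / 9376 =-0.66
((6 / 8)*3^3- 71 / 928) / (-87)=-18721 / 80736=-0.23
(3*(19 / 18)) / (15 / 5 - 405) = -0.01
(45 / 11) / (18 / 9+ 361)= 15 / 1331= 0.01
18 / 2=9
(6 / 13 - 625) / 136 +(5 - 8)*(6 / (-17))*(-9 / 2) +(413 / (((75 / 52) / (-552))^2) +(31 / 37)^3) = 3385943873844019973 / 55971565000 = 60494000.37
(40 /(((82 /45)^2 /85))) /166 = 860625 /139523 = 6.17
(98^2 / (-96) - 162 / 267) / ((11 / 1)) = -214985 / 23496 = -9.15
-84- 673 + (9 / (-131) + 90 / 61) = -6037946 / 7991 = -755.59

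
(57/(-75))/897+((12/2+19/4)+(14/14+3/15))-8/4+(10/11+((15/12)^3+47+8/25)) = 60.13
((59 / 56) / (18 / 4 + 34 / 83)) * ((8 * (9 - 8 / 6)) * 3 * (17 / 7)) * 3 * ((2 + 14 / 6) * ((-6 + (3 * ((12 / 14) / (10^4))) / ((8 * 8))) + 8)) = 111513924503059 / 44727200000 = 2493.20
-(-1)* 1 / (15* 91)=1 / 1365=0.00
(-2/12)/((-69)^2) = -1/28566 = -0.00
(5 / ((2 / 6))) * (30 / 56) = 225 / 28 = 8.04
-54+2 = -52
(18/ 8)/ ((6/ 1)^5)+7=24193/ 3456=7.00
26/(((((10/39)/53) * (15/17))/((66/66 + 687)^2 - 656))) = 71975729072/25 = 2879029162.88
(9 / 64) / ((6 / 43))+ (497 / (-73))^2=32304593 / 682112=47.36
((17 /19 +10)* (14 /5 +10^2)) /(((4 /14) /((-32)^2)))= 381330432 /95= 4014004.55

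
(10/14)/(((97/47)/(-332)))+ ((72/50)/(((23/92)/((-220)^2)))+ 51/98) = 2649033371/9506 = 278669.62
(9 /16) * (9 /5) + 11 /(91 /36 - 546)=310617 /313040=0.99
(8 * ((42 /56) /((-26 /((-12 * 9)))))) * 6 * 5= 747.69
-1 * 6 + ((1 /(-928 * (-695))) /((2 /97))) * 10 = -773855 /128992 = -6.00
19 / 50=0.38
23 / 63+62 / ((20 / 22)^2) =237463 / 3150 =75.39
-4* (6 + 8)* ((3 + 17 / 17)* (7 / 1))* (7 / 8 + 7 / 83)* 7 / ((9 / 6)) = -1747928 / 249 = -7019.79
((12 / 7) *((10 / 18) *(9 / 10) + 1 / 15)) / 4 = 17 / 70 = 0.24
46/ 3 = 15.33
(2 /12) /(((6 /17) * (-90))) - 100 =-324017 /3240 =-100.01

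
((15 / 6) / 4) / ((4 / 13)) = 65 / 32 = 2.03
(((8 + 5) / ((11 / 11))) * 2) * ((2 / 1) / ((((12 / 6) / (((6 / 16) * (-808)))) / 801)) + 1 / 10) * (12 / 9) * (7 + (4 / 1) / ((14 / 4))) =-2397904652 / 35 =-68511561.49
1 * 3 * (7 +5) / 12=3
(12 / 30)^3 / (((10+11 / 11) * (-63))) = -8 / 86625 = -0.00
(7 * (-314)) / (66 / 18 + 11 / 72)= -575.48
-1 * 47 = -47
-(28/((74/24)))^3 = -37933056/50653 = -748.88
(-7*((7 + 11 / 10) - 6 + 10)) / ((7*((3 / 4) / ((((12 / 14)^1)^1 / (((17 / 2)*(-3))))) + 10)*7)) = 968 / 6895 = 0.14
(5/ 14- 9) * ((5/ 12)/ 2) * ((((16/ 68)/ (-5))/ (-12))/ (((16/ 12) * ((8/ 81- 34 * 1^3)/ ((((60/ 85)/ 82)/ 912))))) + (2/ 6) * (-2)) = 23937080620123/ 19940972921856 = 1.20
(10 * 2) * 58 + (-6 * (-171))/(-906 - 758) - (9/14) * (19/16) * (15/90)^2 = 13504251/11648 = 1159.36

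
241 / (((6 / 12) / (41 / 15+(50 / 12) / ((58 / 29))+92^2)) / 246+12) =5020822649 / 249999473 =20.08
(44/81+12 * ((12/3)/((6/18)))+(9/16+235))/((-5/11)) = -5418787/6480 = -836.23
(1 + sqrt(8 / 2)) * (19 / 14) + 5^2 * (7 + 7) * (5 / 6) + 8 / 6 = 297.07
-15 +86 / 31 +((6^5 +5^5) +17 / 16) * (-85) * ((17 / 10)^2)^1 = -26566790479 / 9920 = -2678103.88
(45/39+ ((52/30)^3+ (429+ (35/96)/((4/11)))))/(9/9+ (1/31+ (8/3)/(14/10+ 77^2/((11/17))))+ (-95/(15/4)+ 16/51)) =-9863012246277211/542172523776000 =-18.19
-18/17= -1.06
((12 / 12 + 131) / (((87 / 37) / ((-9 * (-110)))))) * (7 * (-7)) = -78974280 / 29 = -2723251.03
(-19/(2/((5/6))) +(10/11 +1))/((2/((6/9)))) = -793/396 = -2.00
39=39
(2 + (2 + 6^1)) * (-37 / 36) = -185 / 18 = -10.28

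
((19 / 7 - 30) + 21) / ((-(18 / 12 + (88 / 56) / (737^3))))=3202524424 / 764238785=4.19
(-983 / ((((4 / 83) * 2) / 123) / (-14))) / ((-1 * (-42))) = 3345149 / 8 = 418143.62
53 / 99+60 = 5993 / 99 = 60.54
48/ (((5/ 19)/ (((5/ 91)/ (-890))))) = -456/ 40495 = -0.01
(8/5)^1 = 8/5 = 1.60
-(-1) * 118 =118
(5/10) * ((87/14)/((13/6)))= 261/182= 1.43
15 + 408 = 423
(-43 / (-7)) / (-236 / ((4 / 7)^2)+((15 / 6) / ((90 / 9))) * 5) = -86 / 10101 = -0.01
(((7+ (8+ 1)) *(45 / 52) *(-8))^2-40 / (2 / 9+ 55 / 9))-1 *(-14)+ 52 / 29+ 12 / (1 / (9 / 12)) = 1144274189 / 93119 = 12288.30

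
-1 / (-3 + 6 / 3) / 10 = 0.10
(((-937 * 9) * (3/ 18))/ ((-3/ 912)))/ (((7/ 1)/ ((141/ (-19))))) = -3170808/ 7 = -452972.57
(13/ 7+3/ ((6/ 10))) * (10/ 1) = 480/ 7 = 68.57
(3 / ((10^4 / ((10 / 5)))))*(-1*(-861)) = 2583 / 5000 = 0.52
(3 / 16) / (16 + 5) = 1 / 112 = 0.01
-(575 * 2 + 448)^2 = -2553604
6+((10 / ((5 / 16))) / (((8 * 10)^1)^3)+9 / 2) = 168001 / 16000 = 10.50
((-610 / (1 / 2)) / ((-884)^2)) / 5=-61 / 195364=-0.00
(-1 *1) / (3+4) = -1 / 7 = -0.14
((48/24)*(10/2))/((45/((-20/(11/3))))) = -40/33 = -1.21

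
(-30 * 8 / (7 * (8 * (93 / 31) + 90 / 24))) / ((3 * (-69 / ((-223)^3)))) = -3548661440 / 53613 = -66190.32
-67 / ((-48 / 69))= 1541 / 16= 96.31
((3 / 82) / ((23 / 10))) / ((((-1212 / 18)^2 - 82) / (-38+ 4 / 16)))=-20385 / 151128952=-0.00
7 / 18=0.39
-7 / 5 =-1.40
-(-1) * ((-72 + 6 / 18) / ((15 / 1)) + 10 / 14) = -256 / 63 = -4.06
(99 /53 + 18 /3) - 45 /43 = 15546 /2279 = 6.82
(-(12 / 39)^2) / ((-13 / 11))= 176 / 2197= 0.08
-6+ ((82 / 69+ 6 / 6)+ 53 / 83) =-18172 / 5727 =-3.17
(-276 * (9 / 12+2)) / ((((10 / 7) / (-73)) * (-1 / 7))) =-2714943 / 10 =-271494.30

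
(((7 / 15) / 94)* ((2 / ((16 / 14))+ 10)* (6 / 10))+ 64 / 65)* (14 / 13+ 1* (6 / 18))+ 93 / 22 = 1263791 / 223080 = 5.67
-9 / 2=-4.50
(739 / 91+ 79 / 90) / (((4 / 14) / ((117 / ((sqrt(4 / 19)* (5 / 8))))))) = 12849.86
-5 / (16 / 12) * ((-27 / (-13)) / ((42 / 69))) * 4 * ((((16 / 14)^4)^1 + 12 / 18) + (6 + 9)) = -388544175 / 436982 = -889.15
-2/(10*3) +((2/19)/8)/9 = -223/3420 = -0.07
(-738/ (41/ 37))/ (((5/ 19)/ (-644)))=8149176/ 5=1629835.20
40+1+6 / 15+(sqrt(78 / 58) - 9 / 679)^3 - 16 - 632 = -27537088304493 / 45391791655+17987646*sqrt(1131) / 387735481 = -605.09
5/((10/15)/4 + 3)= 30/19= 1.58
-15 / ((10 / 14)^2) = -147 / 5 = -29.40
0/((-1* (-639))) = 0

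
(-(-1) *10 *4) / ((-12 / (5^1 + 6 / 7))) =-410 / 21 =-19.52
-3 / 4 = -0.75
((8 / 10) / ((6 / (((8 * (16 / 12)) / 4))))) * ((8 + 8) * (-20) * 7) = -7168 / 9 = -796.44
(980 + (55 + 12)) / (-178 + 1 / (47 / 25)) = -5.90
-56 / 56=-1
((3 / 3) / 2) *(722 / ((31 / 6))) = 69.87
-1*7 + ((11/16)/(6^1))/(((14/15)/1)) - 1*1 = -3529/448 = -7.88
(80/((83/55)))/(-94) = -2200/3901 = -0.56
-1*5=-5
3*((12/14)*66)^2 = 470448/49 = 9600.98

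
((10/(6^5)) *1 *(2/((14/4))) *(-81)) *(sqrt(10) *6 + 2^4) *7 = -5 *sqrt(10)/2 - 20/3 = -14.57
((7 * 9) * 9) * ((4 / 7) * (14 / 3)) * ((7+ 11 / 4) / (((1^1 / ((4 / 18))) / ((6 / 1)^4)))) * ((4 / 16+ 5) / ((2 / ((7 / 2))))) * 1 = 39007332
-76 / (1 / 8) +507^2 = 256441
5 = 5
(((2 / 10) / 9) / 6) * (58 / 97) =29 / 13095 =0.00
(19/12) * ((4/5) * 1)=19/15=1.27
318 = 318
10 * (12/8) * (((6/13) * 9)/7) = 810/91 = 8.90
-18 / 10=-9 / 5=-1.80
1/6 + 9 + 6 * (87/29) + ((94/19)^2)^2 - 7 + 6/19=484465141/781926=619.58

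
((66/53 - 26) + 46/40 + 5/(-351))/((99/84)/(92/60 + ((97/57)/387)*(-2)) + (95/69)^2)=-287983886889223/32538948242775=-8.85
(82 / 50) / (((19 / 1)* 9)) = 0.01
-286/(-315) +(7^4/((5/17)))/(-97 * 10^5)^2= 26909740002571471/29638350000000000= 0.91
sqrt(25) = 5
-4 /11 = -0.36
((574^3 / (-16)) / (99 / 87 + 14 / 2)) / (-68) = 685557187 / 32096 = 21359.58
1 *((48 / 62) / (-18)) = -4 / 93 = -0.04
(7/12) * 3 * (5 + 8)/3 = 91/12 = 7.58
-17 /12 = -1.42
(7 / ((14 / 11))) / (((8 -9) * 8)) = -11 / 16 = -0.69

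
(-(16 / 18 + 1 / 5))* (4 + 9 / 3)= -343 / 45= -7.62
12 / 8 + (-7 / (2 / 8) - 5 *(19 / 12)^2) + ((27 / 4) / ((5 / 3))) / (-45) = -140849 / 3600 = -39.12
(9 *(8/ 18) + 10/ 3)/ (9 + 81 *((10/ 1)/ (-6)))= -11/ 189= -0.06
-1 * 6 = -6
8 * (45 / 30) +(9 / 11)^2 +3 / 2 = 14.17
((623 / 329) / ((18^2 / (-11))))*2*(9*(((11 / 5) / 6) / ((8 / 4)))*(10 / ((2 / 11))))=-118459 / 10152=-11.67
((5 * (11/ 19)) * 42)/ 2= 1155/ 19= 60.79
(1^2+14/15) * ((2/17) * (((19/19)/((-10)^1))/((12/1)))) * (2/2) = -29/15300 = -0.00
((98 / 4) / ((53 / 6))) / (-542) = -147 / 28726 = -0.01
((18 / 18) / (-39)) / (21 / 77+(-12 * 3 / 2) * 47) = 11 / 362817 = 0.00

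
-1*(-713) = 713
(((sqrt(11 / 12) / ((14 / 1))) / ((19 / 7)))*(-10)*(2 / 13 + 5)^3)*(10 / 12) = -7519075*sqrt(33) / 1502748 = -28.74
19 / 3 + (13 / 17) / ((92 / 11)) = 30145 / 4692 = 6.42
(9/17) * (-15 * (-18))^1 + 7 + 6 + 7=2770/17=162.94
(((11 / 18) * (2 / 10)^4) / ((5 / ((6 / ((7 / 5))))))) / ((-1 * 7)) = -11 / 91875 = -0.00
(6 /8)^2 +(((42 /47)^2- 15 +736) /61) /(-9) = -14596579 /19403856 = -0.75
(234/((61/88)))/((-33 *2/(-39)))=12168/61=199.48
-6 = -6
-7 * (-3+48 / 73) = 1197 / 73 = 16.40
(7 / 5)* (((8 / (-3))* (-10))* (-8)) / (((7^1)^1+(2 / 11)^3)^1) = -1192576 / 27975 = -42.63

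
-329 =-329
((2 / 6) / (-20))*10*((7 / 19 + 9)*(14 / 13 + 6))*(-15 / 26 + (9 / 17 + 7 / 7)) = -1723574 / 163761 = -10.52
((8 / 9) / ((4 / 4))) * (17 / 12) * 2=68 / 27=2.52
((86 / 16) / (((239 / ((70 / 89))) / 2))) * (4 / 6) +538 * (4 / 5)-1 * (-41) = 150414766 / 319065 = 471.42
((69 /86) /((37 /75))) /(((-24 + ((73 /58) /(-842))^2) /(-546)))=134776186127856 /3642684370817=37.00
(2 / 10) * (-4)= -4 / 5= -0.80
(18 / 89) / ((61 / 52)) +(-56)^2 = 17026280 / 5429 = 3136.17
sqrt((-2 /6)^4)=1 /9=0.11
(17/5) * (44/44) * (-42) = -714/5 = -142.80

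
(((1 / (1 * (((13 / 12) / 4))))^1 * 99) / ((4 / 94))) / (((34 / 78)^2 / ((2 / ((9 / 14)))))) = 40648608 / 289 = 140652.62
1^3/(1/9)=9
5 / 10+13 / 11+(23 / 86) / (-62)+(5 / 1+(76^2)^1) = 339165601 / 58652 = 5782.68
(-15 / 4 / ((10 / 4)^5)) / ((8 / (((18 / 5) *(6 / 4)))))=-81 / 3125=-0.03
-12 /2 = -6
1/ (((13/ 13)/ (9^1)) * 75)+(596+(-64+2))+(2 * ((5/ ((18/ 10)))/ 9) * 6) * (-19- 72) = 133031/ 675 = 197.08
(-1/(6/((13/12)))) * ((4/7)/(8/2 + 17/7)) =-13/810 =-0.02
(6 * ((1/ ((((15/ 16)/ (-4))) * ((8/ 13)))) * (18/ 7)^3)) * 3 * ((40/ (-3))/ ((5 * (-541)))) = -9704448/ 927815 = -10.46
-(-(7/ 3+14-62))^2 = -18769/ 9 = -2085.44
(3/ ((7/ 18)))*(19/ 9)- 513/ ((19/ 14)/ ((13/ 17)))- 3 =-32817/ 119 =-275.77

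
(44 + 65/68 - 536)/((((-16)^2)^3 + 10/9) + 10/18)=-100173/3422552404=-0.00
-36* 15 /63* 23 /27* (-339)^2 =-5873740 /7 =-839105.71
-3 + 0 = -3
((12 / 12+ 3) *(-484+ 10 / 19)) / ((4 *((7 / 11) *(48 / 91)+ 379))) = -1313598 / 1030655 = -1.27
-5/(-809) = 5/809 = 0.01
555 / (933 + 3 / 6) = 1110 / 1867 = 0.59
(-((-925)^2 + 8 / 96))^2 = 105421576785001 / 144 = 732094283229.17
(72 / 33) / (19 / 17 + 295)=68 / 9229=0.01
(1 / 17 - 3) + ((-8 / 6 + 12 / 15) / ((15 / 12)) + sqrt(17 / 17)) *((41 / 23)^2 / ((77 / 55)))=-1548439 / 944265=-1.64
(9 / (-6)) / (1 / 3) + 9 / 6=-3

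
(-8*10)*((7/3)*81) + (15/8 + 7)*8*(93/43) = -643557/43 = -14966.44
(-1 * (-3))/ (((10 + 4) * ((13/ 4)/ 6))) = 36/ 91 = 0.40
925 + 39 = 964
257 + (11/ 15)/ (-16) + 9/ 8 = 61939/ 240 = 258.08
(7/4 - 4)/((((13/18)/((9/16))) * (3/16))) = -243/26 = -9.35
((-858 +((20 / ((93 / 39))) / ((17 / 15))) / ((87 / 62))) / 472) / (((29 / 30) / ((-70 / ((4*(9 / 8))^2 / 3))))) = 147137900 / 7591707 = 19.38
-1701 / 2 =-850.50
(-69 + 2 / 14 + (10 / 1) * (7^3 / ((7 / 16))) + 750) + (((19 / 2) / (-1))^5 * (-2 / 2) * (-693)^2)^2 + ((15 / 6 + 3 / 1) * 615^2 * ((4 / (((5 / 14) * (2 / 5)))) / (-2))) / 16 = 9898445312054966420548559 / 7168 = 1380921500007668306438.14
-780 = -780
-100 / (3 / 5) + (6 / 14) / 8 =-166.61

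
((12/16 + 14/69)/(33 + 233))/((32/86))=11309/1174656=0.01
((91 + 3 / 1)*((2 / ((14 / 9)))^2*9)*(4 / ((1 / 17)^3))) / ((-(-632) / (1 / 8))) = 168334119 / 30968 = 5435.74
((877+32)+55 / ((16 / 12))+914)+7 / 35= 37289 / 20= 1864.45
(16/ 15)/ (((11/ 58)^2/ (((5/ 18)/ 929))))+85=258005567/ 3035043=85.01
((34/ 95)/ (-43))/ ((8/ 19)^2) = -323/ 6880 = -0.05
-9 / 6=-3 / 2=-1.50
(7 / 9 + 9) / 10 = 44 / 45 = 0.98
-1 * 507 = -507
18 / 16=9 / 8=1.12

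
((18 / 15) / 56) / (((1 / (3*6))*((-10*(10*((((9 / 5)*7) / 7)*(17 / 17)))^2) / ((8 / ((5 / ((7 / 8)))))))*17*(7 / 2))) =-1 / 357000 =-0.00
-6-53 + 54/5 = -241/5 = -48.20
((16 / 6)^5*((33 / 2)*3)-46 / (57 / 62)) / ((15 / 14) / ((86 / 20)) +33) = 255743747 / 1283526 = 199.25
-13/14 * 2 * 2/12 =-13/42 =-0.31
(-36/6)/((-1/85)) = 510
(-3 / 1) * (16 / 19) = -48 / 19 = -2.53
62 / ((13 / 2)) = 124 / 13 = 9.54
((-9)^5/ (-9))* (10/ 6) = 10935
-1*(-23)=23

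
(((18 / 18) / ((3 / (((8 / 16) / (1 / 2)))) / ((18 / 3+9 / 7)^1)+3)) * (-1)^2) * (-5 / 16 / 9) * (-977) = 83045 / 8352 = 9.94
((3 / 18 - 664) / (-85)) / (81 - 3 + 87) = 3983 / 84150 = 0.05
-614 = -614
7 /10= 0.70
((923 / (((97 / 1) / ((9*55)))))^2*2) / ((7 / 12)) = 5009853677400 / 65863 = 76064765.91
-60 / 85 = -12 / 17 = -0.71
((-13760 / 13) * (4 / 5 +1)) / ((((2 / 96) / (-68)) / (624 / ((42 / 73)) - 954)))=73890275328 / 91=811981047.56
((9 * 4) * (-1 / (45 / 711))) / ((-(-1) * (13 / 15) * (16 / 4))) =-164.08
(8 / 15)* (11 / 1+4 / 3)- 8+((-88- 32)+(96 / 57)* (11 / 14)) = -120.10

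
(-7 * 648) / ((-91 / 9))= 5832 / 13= 448.62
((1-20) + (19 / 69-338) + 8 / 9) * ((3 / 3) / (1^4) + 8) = -73658 / 23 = -3202.52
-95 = -95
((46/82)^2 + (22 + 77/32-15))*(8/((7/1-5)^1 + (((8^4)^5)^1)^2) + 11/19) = 5.63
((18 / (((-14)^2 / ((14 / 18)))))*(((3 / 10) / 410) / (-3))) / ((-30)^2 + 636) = -1 / 88166400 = -0.00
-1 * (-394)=394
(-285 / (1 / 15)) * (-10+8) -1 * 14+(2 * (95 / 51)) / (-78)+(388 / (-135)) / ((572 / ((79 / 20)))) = 56027299429 / 6563700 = 8535.93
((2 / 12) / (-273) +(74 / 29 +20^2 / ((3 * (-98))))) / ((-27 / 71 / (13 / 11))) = -28107551 / 7596666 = -3.70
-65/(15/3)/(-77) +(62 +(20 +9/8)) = 51309/616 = 83.29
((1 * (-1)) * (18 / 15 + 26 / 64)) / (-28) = 257 / 4480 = 0.06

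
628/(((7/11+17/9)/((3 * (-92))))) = -8579736/125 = -68637.89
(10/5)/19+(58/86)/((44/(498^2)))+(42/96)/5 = 2733142669/718960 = 3801.52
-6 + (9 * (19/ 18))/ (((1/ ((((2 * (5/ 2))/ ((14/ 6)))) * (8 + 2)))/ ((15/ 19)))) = 1083/ 7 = 154.71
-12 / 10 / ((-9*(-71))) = -2 / 1065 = -0.00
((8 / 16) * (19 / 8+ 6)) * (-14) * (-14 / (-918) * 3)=-3283 / 1224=-2.68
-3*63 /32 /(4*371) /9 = -3 /6784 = -0.00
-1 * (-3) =3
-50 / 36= -25 / 18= -1.39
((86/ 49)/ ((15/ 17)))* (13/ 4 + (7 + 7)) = 16813/ 490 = 34.31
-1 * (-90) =90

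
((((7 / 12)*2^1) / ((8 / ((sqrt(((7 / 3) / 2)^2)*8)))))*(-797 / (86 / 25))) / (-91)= 139475 / 40248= 3.47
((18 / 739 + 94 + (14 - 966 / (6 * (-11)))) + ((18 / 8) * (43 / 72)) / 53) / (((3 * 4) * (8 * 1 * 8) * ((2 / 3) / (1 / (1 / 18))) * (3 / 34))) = 86263766961 / 1764708352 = 48.88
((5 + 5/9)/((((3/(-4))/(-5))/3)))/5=200/9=22.22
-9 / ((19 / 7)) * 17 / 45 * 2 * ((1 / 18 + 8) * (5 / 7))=-2465 / 171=-14.42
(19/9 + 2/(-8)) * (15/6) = 335/72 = 4.65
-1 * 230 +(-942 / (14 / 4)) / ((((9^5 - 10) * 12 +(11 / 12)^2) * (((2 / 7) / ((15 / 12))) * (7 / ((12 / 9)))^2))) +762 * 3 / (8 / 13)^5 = 2102658820845613363 / 81902897348608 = 25672.58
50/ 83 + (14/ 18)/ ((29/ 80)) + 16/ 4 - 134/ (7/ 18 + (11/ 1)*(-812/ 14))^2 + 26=32.75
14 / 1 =14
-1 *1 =-1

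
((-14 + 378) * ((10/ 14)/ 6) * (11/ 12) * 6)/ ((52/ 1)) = 55/ 12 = 4.58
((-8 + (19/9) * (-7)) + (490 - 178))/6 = 2603/54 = 48.20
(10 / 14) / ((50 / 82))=41 / 35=1.17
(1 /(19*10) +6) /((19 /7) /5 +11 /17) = 135779 /26904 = 5.05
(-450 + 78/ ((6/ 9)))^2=110889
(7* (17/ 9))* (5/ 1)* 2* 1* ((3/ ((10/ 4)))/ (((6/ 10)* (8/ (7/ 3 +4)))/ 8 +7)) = 22610/ 1011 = 22.36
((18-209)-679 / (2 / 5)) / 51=-1259 / 34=-37.03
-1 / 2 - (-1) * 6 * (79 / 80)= 5.42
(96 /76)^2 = 576 /361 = 1.60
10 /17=0.59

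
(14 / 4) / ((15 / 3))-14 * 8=-1113 / 10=-111.30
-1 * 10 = -10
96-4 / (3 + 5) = 95.50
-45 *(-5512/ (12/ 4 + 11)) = 124020/ 7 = 17717.14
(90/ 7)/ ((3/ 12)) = 360/ 7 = 51.43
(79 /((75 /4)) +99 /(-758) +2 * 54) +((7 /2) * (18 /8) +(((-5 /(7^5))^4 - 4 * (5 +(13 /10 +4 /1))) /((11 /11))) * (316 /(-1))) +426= 13565.16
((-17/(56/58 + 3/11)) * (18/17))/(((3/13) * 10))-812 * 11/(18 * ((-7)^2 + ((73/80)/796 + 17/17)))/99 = -3259719035633/509372078175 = -6.40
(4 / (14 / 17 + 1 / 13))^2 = 781456 / 39601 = 19.73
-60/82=-30/41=-0.73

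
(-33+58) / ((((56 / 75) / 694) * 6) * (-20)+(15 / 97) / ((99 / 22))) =-12622125 / 47834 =-263.87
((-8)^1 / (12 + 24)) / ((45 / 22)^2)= -968 / 18225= -0.05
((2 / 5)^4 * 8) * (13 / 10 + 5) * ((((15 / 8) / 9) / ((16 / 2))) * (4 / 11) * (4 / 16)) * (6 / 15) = 42 / 34375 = 0.00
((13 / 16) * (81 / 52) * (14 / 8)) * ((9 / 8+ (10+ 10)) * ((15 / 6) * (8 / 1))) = 479115 / 512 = 935.77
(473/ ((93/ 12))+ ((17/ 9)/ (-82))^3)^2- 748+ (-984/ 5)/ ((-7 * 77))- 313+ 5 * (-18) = 1077158246444497838414329831/ 418427604553752573151680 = 2574.30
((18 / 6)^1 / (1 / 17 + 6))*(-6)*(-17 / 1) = 5202 / 103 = 50.50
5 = 5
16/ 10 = 8/ 5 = 1.60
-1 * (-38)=38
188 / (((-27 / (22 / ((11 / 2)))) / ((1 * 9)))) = -752 / 3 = -250.67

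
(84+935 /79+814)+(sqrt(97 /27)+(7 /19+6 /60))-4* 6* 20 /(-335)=913.63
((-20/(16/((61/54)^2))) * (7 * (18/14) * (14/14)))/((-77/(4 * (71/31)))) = 1320955/773388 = 1.71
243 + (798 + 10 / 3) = 3133 / 3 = 1044.33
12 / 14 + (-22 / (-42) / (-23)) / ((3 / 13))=157 / 207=0.76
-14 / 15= -0.93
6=6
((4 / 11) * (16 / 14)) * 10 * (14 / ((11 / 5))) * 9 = 28800 / 121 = 238.02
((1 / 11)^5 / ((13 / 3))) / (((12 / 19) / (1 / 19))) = 1 / 8374652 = 0.00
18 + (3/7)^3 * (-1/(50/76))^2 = 3897738/214375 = 18.18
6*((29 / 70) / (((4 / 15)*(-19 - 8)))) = -29 / 84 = -0.35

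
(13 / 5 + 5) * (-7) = -266 / 5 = -53.20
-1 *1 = -1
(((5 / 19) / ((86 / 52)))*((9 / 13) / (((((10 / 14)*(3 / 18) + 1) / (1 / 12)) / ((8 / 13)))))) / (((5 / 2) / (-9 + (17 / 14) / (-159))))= -481224 / 26456911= -0.02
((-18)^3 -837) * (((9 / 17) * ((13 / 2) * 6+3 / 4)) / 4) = -9543339 / 272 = -35085.81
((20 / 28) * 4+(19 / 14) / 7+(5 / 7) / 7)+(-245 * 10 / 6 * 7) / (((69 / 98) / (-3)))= 82375621 / 6762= 12182.14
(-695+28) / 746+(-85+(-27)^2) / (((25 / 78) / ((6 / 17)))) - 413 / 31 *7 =6044612117 / 9828550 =615.01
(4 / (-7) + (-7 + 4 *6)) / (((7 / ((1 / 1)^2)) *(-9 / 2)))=-230 / 441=-0.52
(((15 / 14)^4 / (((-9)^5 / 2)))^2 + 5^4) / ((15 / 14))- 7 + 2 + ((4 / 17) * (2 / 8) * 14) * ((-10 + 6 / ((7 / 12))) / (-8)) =413064268379183821 / 714268489235616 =578.30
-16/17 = -0.94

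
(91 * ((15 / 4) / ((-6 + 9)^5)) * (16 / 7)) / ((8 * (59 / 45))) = 325 / 1062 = 0.31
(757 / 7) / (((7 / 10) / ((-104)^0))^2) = 75700 / 343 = 220.70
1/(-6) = -1/6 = -0.17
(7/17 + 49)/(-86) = -420/731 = -0.57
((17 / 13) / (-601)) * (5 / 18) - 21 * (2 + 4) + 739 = 86208557 / 140634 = 613.00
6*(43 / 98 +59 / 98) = 306 / 49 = 6.24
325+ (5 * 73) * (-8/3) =-1945/3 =-648.33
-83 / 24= -3.46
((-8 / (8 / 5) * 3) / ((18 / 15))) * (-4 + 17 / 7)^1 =275 / 14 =19.64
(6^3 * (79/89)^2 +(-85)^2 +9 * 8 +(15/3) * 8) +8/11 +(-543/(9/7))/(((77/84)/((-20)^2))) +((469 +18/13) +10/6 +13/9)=-1797356680804/10194327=-176309.50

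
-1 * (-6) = 6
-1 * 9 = -9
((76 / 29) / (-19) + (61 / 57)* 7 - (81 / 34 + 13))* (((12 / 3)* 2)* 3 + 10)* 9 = -1353747 / 551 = -2456.89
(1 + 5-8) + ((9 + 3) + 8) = 18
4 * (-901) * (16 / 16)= -3604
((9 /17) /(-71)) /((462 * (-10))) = 3 /1858780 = 0.00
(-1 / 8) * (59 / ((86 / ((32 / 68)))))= -59 / 1462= -0.04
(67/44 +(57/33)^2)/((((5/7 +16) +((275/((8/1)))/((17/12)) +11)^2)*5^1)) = 4412163/6170067695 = 0.00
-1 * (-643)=643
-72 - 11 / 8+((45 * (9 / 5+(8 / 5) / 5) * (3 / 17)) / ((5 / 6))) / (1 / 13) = 643469 / 3400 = 189.26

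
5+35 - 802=-762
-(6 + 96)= -102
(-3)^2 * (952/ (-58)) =-4284/ 29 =-147.72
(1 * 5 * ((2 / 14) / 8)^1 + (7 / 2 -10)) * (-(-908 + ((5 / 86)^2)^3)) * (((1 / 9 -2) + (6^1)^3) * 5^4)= -158830073378973255224375 / 203901886508544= -778953427.55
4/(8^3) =1/128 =0.01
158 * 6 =948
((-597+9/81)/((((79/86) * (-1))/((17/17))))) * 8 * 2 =93568/9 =10396.44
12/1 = 12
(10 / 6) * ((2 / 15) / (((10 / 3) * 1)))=1 / 15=0.07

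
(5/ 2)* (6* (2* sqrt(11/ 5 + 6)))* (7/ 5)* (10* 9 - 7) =3486* sqrt(205)/ 5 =9982.38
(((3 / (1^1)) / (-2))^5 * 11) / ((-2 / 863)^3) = 1718032384431 / 256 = 6711064001.68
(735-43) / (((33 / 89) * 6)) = 30794 / 99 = 311.05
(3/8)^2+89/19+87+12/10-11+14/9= 4573519/54720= 83.58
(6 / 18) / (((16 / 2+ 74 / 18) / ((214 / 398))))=321 / 21691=0.01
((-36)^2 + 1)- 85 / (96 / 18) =20497 / 16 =1281.06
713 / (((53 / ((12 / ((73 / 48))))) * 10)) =205344 / 19345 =10.61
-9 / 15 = -3 / 5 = -0.60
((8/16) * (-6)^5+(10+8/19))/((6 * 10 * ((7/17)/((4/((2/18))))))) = -3757374/665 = -5650.19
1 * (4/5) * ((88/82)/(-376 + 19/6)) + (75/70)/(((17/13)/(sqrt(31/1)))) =-1056/458585 + 195 * sqrt(31)/238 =4.56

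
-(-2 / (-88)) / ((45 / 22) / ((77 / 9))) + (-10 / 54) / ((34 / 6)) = -1759 / 13770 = -0.13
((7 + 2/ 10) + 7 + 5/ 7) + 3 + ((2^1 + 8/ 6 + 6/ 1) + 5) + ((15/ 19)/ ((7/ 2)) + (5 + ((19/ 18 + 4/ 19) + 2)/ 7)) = 64877/ 1710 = 37.94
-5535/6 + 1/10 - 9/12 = -18463/20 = -923.15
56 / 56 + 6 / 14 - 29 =-193 / 7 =-27.57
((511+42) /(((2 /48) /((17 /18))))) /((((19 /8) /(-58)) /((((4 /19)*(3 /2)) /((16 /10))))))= -21810320 /361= -60416.40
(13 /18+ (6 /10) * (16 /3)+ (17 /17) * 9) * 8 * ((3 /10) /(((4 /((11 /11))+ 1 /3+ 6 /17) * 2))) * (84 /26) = 830382 /77675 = 10.69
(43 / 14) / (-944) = -43 / 13216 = -0.00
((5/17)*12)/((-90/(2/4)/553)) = -553/51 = -10.84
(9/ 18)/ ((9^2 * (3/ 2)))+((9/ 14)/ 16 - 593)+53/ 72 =-32235697/ 54432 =-592.22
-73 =-73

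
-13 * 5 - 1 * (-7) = -58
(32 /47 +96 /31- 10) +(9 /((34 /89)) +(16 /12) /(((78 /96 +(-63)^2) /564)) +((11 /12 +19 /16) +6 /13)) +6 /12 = 20214955331693 /981709605552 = 20.59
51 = 51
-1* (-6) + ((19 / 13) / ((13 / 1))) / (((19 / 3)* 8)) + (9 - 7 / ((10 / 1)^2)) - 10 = 166709 / 33800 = 4.93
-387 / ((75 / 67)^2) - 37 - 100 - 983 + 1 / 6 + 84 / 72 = -2676581 / 1875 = -1427.51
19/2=9.50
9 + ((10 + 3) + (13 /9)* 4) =250 /9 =27.78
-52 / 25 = -2.08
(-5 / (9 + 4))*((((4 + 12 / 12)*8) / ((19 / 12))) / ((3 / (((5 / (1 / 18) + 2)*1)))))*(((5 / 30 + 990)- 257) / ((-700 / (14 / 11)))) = 3237664 / 8151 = 397.21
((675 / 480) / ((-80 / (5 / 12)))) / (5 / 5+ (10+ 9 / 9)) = -5 / 8192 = -0.00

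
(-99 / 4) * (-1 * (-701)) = -69399 / 4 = -17349.75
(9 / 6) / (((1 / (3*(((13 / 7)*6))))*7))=351 / 49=7.16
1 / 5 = 0.20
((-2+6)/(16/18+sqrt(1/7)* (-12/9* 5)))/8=-135* sqrt(7)/1576 - 63/788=-0.31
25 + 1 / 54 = 1351 / 54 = 25.02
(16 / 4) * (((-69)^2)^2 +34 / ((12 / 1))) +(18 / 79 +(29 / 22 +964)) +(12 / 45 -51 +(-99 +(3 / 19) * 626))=14970426283141 / 165110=90669409.99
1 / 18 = 0.06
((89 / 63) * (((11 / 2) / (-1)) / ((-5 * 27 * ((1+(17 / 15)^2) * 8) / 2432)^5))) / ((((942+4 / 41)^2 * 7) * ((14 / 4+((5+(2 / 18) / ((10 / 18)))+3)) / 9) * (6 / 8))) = 23442199863808000000 / 19637425981833583866735429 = 0.00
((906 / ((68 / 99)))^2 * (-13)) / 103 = -26146294317 / 119068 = -219591.28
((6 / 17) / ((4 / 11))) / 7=33 / 238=0.14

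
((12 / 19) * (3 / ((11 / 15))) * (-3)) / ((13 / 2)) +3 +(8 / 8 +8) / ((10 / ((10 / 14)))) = 93207 / 38038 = 2.45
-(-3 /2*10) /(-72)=-5 /24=-0.21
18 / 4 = 4.50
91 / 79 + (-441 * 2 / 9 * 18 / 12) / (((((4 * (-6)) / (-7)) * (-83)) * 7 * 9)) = 547687 / 472104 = 1.16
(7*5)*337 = 11795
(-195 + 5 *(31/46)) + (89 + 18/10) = -23191/230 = -100.83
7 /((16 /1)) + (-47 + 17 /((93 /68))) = -50789 /1488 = -34.13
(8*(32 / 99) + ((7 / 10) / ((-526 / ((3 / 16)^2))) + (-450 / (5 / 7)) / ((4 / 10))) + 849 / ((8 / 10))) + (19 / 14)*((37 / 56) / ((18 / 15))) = -3334126502573 / 6532162560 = -510.42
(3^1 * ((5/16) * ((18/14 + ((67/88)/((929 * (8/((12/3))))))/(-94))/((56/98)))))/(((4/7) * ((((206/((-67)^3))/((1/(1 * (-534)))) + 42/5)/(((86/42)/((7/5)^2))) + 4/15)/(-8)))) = -70438597930072378125/20649712578070636544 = -3.41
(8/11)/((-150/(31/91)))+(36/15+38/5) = 750626/75075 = 10.00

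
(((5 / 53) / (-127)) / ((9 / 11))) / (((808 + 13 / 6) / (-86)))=0.00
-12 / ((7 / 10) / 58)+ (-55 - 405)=-10180 / 7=-1454.29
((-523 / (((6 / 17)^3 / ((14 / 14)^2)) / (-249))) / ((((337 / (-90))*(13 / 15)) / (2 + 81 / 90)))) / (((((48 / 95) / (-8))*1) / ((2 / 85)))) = 34562028755 / 35048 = 986134.12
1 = 1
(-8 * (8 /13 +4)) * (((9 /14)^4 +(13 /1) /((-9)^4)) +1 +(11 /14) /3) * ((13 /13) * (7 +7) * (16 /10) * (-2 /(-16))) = -1446423652 /9751833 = -148.32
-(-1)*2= 2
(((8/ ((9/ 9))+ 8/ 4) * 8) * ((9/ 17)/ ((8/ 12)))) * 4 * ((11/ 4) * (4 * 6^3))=10264320/ 17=603783.53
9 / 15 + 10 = 53 / 5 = 10.60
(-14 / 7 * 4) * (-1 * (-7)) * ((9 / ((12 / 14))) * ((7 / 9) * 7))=-9604 / 3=-3201.33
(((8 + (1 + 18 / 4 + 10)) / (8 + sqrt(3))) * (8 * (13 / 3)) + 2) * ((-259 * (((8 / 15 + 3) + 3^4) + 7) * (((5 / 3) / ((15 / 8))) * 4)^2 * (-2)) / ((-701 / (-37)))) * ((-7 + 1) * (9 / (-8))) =134179977401344 / 5772735 - 16464296855552 * sqrt(3) / 5772735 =18303798.59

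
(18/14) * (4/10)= 18/35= 0.51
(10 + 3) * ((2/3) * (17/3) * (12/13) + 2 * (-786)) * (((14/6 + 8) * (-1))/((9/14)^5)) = 1019892861568/531441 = 1919108.35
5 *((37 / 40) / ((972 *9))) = 37 / 69984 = 0.00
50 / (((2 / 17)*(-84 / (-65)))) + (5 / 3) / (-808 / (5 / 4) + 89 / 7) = 612689975 / 1863036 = 328.87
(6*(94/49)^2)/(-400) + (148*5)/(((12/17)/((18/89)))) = 2264753697/10684450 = 211.97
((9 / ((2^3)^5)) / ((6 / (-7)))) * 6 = -63 / 32768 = -0.00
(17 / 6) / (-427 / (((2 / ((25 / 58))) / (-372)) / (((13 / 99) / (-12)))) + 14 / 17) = -553146 / 72973649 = -0.01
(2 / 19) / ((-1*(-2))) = 0.05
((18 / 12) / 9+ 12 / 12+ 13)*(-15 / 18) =-425 / 36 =-11.81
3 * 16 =48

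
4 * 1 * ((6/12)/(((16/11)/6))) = 33/4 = 8.25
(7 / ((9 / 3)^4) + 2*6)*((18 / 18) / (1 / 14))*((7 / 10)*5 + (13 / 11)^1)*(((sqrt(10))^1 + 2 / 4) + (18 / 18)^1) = 64169 / 54 + 64169*sqrt(10) / 81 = 3693.50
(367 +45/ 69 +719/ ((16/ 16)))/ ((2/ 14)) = 174951/ 23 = 7606.57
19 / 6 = 3.17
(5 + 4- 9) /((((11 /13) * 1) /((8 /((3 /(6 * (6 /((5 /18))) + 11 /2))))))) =0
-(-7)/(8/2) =7/4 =1.75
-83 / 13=-6.38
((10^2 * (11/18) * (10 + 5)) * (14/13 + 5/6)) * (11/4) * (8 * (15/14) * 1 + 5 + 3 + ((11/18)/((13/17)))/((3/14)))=112408561375/1149876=97757.12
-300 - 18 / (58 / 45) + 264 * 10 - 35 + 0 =66440 / 29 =2291.03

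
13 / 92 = 0.14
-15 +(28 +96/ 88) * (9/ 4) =555/ 11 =50.45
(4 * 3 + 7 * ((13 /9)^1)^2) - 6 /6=2074 /81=25.60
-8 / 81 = -0.10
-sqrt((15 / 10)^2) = -3 / 2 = -1.50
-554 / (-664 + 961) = -554 / 297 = -1.87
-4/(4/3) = -3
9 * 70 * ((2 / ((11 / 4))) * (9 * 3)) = 136080 / 11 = 12370.91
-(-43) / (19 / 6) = 258 / 19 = 13.58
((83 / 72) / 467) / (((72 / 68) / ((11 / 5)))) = 0.01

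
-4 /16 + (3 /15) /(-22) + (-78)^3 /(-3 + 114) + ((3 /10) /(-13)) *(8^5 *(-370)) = 29154765063 /105820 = 275512.81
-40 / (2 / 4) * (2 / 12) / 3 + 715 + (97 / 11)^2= 858476 / 1089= 788.32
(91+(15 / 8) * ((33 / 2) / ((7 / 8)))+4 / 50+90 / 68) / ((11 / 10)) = 760176 / 6545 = 116.15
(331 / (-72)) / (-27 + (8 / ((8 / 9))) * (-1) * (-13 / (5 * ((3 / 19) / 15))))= -331 / 158112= -0.00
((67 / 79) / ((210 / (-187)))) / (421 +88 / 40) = -12529 / 7020888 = -0.00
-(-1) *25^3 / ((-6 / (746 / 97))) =-20027.92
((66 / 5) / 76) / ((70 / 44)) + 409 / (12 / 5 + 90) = 995333 / 219450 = 4.54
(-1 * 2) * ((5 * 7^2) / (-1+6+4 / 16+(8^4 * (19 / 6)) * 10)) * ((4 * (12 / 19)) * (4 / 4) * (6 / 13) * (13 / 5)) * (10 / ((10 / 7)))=-2370816 / 29574317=-0.08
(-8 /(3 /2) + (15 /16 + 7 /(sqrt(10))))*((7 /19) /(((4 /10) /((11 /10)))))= -16247 /3648 + 539*sqrt(10) /760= -2.21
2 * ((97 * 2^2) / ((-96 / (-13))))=1261 / 12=105.08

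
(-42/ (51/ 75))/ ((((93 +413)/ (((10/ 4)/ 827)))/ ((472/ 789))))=-206500/ 935471801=-0.00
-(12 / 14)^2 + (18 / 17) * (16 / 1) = 13500 / 833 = 16.21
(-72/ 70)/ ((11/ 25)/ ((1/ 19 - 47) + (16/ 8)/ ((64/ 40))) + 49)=-69460/ 3308347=-0.02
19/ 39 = 0.49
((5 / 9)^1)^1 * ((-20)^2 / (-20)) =-100 / 9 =-11.11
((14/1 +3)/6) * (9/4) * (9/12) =153/32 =4.78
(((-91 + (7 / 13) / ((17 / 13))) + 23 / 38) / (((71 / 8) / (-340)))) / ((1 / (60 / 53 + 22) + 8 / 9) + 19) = 51311630880 / 296686919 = 172.95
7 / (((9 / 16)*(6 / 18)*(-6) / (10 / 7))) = -80 / 9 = -8.89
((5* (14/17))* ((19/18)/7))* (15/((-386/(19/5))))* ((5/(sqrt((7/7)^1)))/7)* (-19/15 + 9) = -104690/206703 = -0.51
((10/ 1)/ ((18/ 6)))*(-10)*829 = -82900/ 3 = -27633.33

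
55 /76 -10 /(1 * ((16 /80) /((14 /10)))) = -5265 /76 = -69.28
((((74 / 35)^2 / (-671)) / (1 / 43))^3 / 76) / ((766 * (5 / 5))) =-0.00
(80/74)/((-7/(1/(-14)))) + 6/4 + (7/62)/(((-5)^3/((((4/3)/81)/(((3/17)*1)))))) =15476627137/10242996750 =1.51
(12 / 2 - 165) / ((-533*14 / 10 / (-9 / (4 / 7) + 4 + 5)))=-21465 / 14924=-1.44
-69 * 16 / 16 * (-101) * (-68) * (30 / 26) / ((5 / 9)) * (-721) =9225255564 / 13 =709635043.38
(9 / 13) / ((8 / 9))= 81 / 104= 0.78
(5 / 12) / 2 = 5 / 24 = 0.21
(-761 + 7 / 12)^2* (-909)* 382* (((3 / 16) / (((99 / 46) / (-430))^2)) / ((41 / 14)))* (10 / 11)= -1374741754427603515625 / 2946834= -466514827244291.17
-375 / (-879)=125 / 293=0.43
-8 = -8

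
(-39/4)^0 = 1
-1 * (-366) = 366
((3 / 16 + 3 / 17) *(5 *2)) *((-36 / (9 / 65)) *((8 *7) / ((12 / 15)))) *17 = -1126125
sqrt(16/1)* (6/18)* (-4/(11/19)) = -304/33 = -9.21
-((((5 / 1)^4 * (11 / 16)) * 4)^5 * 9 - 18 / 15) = -691155910491943353231 / 5120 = -134991388767957686.18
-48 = -48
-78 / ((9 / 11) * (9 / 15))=-1430 / 9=-158.89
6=6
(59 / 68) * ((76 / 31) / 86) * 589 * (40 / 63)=425980 / 46053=9.25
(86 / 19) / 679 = 86 / 12901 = 0.01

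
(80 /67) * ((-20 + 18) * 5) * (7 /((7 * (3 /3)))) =-800 /67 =-11.94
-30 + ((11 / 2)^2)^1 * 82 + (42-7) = 4971 / 2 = 2485.50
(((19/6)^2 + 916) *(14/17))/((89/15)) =68635/534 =128.53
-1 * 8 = -8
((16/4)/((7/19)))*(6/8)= 57/7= 8.14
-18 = -18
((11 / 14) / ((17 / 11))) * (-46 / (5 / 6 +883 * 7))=-16698 / 4413829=-0.00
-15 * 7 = -105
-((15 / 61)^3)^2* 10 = -113906250 / 51520374361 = -0.00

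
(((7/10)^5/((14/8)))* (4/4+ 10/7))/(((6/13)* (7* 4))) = 10829/600000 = 0.02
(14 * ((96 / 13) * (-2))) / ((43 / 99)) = -266112 / 559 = -476.05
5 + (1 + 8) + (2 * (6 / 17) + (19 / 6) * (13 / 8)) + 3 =18647 / 816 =22.85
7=7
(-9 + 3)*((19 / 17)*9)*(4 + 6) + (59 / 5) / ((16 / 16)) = -50297 / 85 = -591.73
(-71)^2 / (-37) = -5041 / 37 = -136.24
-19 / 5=-3.80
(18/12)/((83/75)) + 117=118.36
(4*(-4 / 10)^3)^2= 1024 / 15625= 0.07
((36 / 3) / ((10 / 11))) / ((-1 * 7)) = -66 / 35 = -1.89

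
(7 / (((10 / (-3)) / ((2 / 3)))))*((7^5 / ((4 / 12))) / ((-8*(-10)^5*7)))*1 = -0.01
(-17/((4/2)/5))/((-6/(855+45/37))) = 224400/37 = 6064.86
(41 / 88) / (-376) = -41 / 33088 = -0.00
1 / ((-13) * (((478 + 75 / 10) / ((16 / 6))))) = -16 / 37869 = -0.00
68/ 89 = 0.76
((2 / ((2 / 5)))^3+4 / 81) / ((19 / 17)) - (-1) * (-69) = 66002 / 1539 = 42.89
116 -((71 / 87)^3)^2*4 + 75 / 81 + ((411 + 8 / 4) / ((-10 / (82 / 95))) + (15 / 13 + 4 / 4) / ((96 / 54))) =870848130956518181 / 10710567164922300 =81.31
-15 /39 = -5 /13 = -0.38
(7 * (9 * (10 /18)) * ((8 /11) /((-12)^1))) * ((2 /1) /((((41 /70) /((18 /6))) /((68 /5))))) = -133280 /451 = -295.52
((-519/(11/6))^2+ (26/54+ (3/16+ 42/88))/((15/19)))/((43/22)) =1461341221/35640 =41002.84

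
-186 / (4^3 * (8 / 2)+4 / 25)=-2325 / 3202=-0.73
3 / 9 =1 / 3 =0.33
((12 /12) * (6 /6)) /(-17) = -1 /17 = -0.06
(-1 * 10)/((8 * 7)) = -5/28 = -0.18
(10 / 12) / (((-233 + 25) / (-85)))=425 / 1248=0.34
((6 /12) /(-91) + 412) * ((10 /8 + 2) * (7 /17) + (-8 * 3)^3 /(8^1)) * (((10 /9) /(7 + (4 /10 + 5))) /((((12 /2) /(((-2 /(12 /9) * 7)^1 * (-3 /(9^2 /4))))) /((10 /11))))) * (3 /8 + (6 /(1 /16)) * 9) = -12986086.45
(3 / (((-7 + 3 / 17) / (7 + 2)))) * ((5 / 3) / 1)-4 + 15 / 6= -939 / 116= -8.09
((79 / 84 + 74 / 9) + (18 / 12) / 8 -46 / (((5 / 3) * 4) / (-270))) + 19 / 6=1890521 / 1008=1875.52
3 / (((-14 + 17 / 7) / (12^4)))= -5376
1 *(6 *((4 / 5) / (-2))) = -12 / 5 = -2.40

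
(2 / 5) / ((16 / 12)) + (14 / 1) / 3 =149 / 30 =4.97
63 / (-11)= -63 / 11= -5.73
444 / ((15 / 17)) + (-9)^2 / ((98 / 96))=142724 / 245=582.55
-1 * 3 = -3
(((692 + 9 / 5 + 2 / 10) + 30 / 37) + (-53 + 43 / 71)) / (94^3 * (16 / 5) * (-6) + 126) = -4219070 / 104732492559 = -0.00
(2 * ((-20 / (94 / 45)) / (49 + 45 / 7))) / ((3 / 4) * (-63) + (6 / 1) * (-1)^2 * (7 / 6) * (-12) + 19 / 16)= 25200 / 9487279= 0.00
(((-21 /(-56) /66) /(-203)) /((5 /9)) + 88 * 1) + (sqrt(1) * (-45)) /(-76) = 300695609 /3394160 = 88.59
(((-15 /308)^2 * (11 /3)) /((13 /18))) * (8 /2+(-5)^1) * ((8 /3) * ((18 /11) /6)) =-0.01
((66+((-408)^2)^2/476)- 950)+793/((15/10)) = 1222504154/21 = 58214483.52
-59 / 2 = -29.50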